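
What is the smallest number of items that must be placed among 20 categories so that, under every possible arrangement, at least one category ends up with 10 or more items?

With 180 items one could put exactly 9 in each of the 20 categories, and no category would reach 10.
One more item must land in a category that already has 9, giving it 10.
So 20 × 9 + 1 = 181 items are required.

181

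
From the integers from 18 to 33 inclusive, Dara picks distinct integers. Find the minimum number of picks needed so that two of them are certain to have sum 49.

10

Two chosen integers sum to 49 exactly when both halves of some pair {x, 49−x} with 18 ≤ x ≤ 49−x ≤ 31 are chosen — 7 such pairs.
The remaining 2 elements (those with no distinct partner in range) can never complete a 49-sum, so the worst case takes all of them and one from each pair: 2 + 7 = 9.
The 10th integer has to be the second member of some pair, so 9 + 1 = 10.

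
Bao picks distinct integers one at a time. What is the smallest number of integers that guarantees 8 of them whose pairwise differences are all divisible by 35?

246

Integers whose pairwise differences are multiples of 35 are exactly those sharing a remainder mod 35. By the pigeonhole principle, the 35 residue classes mod 35 are the pigeonholes.
With 245 integers one could put 7 in each residue class and have no class reach 8.
The 246th integer pushes some class to 8, so 35·7 + 1 = 246.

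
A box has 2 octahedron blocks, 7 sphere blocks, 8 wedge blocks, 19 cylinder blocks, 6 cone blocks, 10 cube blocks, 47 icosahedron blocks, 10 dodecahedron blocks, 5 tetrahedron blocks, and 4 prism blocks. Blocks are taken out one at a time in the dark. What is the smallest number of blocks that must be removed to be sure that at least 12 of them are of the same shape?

Pigeonhole: put each drawn block into a box by shape. The largest draw with every box below 12 takes min(count, 11) from each shape; shapes with fewer than 11 contribute all they have.
Σ min(cᵢ, 11) = 2 + 7 + 8 + 11 + 6 + 10 + 11 + 10 + 5 + 4 = 74.
Draw number 74 + 1 = 75 must push one box to 12.

75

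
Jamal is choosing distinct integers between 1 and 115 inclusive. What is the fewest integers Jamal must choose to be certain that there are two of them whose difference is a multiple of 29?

Integers whose pairwise differences are multiples of 29 are exactly those sharing a remainder mod 29. By the pigeonhole principle, the 29 residue classes mod 29 are the pigeonholes.
With 29 integers one could put 1 in each residue class and have no class reach 2.
The 30th integer pushes some class to 2, so 29·1 + 1 = 30.

30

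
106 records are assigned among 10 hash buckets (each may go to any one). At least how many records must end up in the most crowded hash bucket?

By pigeonhole, the 10 hash buckets are the holes and the 106 records are the pigeons.
If every hash bucket held at most 10 records, the total would be at most 10 × 10 = 100, which is less than 106.
So some hash bucket holds at least ⌈106/10⌉ = 11 records.

11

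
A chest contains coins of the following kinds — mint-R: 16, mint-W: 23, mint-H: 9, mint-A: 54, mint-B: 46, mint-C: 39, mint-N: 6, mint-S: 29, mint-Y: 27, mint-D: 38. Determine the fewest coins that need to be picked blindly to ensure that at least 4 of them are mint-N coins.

In the worst case for collecting mint-N coins, every non-mint-N coin comes out first.
There are 16 + 23 + 9 + 54 + 46 + 39 + 29 + 27 + 38 = 281 non-mint-N coins altogether.
After those, each further coin must be mint-N, so 281 + 4 = 285 draws guarantee 4 mint-N coins.

285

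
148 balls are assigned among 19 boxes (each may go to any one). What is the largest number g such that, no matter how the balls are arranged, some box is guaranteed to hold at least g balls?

The 19 boxes are the holes and the 148 balls are the pigeons.
If every box held at most 7 balls, the total would be at most 19 × 7 = 133, which is less than 148.
So some box holds at least ⌈148/19⌉ = 8 balls.

8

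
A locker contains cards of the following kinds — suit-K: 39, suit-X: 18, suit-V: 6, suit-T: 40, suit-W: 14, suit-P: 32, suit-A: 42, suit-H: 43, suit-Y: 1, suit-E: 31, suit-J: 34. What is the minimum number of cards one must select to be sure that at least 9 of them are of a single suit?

Put each drawn card into a box by suit. The largest draw with every box below 9 takes min(count, 8) from each suit; suits with fewer than 8 contribute all they have.
Σ min(cᵢ, 8) = 8 + 8 + 6 + 8 + 8 + 8 + 8 + 8 + 1 + 8 + 8 = 79.
Draw number 79 + 1 = 80 must push one box to 9.

80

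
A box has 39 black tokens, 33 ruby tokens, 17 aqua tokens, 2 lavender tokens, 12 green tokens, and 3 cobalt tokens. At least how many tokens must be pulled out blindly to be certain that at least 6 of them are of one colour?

26

Pigeonhole: the 6 colours are the holes; the tokens drawn are the pigeons.
To avoid 6 of any one colour, the worst case takes at most 5 of each colour, or every token of a colour that has fewer than 5.
That gives 5 + 5 + 5 + 2 + 5 + 3 = 25 tokens with no colour reaching 6.
The next token forces some colour to 6, so 25 + 1 = 26.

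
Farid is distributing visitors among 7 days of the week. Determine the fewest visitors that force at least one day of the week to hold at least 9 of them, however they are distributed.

57

With 56 visitors one could put exactly 8 in each of the 7 days of the week, and no day of the week would reach 9.
Pigeonhole: one more visitor must land in a day of the week that already has 8, giving it 9.
So 7 × 8 + 1 = 57 visitors are required.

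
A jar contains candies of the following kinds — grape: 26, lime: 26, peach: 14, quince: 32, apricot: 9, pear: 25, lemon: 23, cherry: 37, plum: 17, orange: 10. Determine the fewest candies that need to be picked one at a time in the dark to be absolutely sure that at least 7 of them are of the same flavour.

61

By pigeonhole, the 10 flavours are the holes; the candies drawn are the pigeons.
To avoid 7 of any one flavour, the worst case takes at most 6 of each flavour.
That gives 6 + 6 + 6 + 6 + 6 + 6 + 6 + 6 + 6 + 6 = 60 candies with no flavour reaching 7.
The next candy forces some flavour to 7, so 60 + 1 = 61.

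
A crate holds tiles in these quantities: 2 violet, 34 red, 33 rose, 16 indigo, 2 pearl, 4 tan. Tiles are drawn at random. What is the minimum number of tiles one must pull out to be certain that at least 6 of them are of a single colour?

The 6 colours are the holes; the tiles drawn are the pigeons.
To avoid 6 of any one colour, the worst case takes at most 5 of each colour, or every tile of a colour that has fewer than 5.
That gives 2 + 5 + 5 + 5 + 2 + 4 = 23 tiles with no colour reaching 6.
The next tile forces some colour to 6, so 23 + 1 = 24.

24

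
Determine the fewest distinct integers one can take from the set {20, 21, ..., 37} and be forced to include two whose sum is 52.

A set avoiding the sum 52 can contain at most one of each pair {x, 52−x}, plus the 6 elements whose complement lies outside the range or equal to its own complement.
The integers 26, …, 37 (12 of them) are such a set: any two sum to at least 26+27 = 53 > 52.
Pigeonhole: any 13th integer completes one of the 6 pairs, so 13 choices force a sum of 52.

13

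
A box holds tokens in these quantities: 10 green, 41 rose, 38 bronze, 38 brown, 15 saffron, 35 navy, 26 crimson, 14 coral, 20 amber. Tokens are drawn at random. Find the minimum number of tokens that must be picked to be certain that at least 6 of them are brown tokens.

In the worst case for collecting brown tokens, every non-brown token comes out first.
There are 10 + 41 + 38 + 15 + 35 + 26 + 14 + 20 = 199 non-brown tokens altogether.
After those, each further token must be brown, so 199 + 6 = 205 draws guarantee 6 brown tokens.

205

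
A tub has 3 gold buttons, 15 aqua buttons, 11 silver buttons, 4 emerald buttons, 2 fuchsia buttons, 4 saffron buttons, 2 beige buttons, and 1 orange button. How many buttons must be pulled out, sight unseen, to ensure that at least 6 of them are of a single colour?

By the pigeonhole principle, put each drawn button into a box by colour. The largest draw with every box below 6 takes min(count, 5) from each colour; colours with fewer than 5 contribute all they have.
Σ min(cᵢ, 5) = 3 + 5 + 5 + 4 + 2 + 4 + 2 + 1 = 26.
Draw number 26 + 1 = 27 must push one box to 6.

27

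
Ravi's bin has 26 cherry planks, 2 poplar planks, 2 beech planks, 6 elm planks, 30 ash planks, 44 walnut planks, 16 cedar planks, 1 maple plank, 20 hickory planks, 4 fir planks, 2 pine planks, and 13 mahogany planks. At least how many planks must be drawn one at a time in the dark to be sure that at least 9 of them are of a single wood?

66

By pigeonhole, put each drawn plank into a box by wood. The largest draw with every box below 9 takes min(count, 8) from each wood; woods with fewer than 8 contribute all they have.
Σ min(cᵢ, 8) = 8 + 2 + 2 + 6 + 8 + 8 + 8 + 1 + 8 + 4 + 2 + 8 = 65.
Draw number 65 + 1 = 66 must push one box to 9.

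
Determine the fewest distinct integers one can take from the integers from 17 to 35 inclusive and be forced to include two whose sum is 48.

13

Group the elements by complementary pair {x, 48−x}: {17,31}, {18,30}, {19,29}, …, giving 7 two-element pairs, the single value 24 (it cannot pair with itself since the integers are distinct), and 4 integers whose partner 48−x falls outside [17,35].
Treating each of those 12 groups as a pigeonhole, one can pick one integer per group — 12 integers — with no two summing to 48.
The 13th integer lands in an occupied pair, forcing a sum of 48.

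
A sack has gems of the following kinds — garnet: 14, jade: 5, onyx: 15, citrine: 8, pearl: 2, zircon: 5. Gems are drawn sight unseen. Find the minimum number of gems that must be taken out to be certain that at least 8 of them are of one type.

34

By pigeonhole, put each drawn gem into a box by type. The largest draw with every box below 8 takes min(count, 7) from each type; types with fewer than 7 contribute all they have.
Σ min(cᵢ, 7) = 7 + 5 + 7 + 7 + 2 + 5 = 33.
Draw number 33 + 1 = 34 must push one box to 8.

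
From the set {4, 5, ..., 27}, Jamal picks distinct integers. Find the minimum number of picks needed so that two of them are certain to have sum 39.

17

Two chosen integers sum to 39 exactly when both halves of some pair {x, 39−x} with 12 ≤ x ≤ 39−x ≤ 27 are chosen — 8 such pairs.
The remaining 8 elements (those with no distinct partner in range) can never complete a 39-sum, so the worst case takes all of them and one from each pair: 8 + 8 = 16.
By the pigeonhole principle, the 17th integer has to be the second member of some pair, so 16 + 1 = 17.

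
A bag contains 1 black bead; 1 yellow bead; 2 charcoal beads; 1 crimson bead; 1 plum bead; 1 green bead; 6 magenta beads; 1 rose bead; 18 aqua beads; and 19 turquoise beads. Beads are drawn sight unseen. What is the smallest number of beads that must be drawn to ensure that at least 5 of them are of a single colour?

21

Pigeonhole: the 10 colours are the holes; the beads drawn are the pigeons.
To avoid 5 of any one colour, the worst case takes at most 4 of each colour, or every bead of a colour that has fewer than 4.
That gives 1 + 1 + 2 + 1 + 1 + 1 + 4 + 1 + 4 + 4 = 20 beads with no colour reaching 5.
The next bead forces some colour to 5, so 20 + 1 = 21.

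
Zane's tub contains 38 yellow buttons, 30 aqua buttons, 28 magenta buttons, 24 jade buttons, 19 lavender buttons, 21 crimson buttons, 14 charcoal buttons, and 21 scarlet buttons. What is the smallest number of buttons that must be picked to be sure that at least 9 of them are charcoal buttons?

190

In the worst case for collecting charcoal buttons, every non-charcoal button comes out first.
There are 38 + 30 + 28 + 24 + 19 + 21 + 21 = 181 non-charcoal buttons altogether.
After those, each further button must be charcoal, so 181 + 9 = 190 draws guarantee 9 charcoal buttons.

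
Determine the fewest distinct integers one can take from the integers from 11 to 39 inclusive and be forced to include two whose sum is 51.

A set avoiding the sum 51 can contain at most one of each pair {x, 51−x}, plus the 1 element whose complement lies outside the range.
The integers 11, …, 25 (15 of them) are such a set: any two sum to at least 11+12 = 23 and at most 24+25 = 49 < 51.
By the pigeonhole principle, any 16th integer completes one of the 14 pairs, so 16 choices force a sum of 51.

16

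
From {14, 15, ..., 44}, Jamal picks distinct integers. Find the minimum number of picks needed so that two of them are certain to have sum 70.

23

Two chosen integers sum to 70 exactly when both halves of some pair {x, 70−x} with 26 ≤ x ≤ 70−x ≤ 44 are chosen — 9 such pairs.
The remaining 13 elements (those with no distinct partner in range) can never complete a 70-sum, so the worst case takes all of them and one from each pair: 13 + 9 = 22.
By pigeonhole, the 23rd integer has to be the second member of some pair, so 22 + 1 = 23.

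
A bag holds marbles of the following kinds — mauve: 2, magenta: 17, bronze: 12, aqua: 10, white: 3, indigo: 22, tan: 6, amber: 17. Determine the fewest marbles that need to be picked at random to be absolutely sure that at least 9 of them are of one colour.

52

The 8 colours are the holes; the marbles drawn are the pigeons.
To avoid 9 of any one colour, the worst case takes at most 8 of each colour, or every marble of a colour that has fewer than 8.
That gives 2 + 8 + 8 + 8 + 3 + 8 + 6 + 8 = 51 marbles with no colour reaching 9.
The next marble forces some colour to 9, so 51 + 1 = 52.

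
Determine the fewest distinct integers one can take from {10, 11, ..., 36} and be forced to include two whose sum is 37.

Two chosen integers sum to 37 exactly when both halves of some pair {x, 37−x} with 10 ≤ x ≤ 37−x ≤ 27 are chosen — 9 such pairs.
The remaining 9 elements (those with no distinct partner in range) can never complete a 37-sum, so the worst case takes all of them and one from each pair: 9 + 9 = 18.
The 19th integer has to be the second member of some pair, so 18 + 1 = 19.

19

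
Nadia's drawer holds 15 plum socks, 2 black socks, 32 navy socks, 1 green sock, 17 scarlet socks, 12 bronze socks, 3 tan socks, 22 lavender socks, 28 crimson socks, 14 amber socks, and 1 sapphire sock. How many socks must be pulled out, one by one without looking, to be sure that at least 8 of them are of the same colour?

Pigeonhole: put each drawn sock into a box by colour. The largest draw with every box below 8 takes min(count, 7) from each colour; colours with fewer than 7 contribute all they have.
Σ min(cᵢ, 7) = 7 + 2 + 7 + 1 + 7 + 7 + 3 + 7 + 7 + 7 + 1 = 56.
Draw number 56 + 1 = 57 must push one box to 8.

57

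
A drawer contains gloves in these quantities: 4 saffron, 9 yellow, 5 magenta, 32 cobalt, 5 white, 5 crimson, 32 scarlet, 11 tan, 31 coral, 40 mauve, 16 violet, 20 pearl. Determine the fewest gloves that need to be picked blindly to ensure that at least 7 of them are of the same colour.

An adversary could hand out at most 6 gloves per colour (4 colours run out sooner): 4 + 6 + 5 + 6 + 5 + 5 + 6 + 6 + 6 + 6 + 6 + 6 = 67 gloves and still no colour has 7.
Pigeonhole: one more glove lands in a colour already at 6, so 68 draws are enough and 67 are not.

68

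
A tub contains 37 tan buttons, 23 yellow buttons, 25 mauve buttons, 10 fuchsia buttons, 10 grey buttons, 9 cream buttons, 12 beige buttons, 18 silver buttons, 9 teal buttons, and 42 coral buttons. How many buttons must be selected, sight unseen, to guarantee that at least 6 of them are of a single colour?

51

By pigeonhole, the 10 colours are the holes; the buttons drawn are the pigeons.
To avoid 6 of any one colour, the worst case takes at most 5 of each colour.
That gives 5 + 5 + 5 + 5 + 5 + 5 + 5 + 5 + 5 + 5 = 50 buttons with no colour reaching 6.
The next button forces some colour to 6, so 50 + 1 = 51.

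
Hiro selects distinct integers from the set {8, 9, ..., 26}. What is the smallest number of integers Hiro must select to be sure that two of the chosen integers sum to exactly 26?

A set avoiding the sum 26 can contain at most one of each pair {x, 26−x}, plus the 9 elements whose complement lies outside the range or equal to its own complement.
The integers 13, …, 26 (14 of them) are such a set: any two sum to at least 13+14 = 27 > 26.
Any 15th integer completes one of the 5 pairs, so 15 choices force a sum of 26.

15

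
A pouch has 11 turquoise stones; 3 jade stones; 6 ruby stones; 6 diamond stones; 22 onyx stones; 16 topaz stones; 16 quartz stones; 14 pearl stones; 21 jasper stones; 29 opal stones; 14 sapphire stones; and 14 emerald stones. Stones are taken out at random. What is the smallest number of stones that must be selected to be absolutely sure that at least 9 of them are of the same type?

By pigeonhole, put each drawn stone into a box by type. The largest draw with every box below 9 takes min(count, 8) from each type; types with fewer than 8 contribute all they have.
Σ min(cᵢ, 8) = 8 + 3 + 6 + 6 + 8 + 8 + 8 + 8 + 8 + 8 + 8 + 8 = 87.
Draw number 87 + 1 = 88 must push one box to 9.

88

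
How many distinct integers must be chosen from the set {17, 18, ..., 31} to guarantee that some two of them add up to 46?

A set avoiding the sum 46 can contain at most one of each pair {x, 46−x}, plus the 3 elements whose complement lies outside the range or equal to its own complement.
The integers 23, …, 31 (9 of them) are such a set: any two sum to at least 23+24 = 47 > 46.
Any 10th integer completes one of the 6 pairs, so 10 choices force a sum of 46.

10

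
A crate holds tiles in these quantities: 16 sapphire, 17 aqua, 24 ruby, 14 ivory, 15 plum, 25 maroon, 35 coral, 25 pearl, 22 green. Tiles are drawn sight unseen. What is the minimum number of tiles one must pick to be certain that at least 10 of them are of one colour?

The 9 colours are the holes; the tiles drawn are the pigeons.
To avoid 10 of any one colour, the worst case takes at most 9 of each colour.
That gives 9 + 9 + 9 + 9 + 9 + 9 + 9 + 9 + 9 = 81 tiles with no colour reaching 10.
The next tile forces some colour to 10, so 81 + 1 = 82.

82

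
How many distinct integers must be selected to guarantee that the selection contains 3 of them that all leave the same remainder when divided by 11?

23

The 11 residue classes mod 11 are the pigeonholes.
With 22 integers one could put 2 in each residue class and have no class reach 3.
The 23rd integer pushes some class to 3, so 11·2 + 1 = 23.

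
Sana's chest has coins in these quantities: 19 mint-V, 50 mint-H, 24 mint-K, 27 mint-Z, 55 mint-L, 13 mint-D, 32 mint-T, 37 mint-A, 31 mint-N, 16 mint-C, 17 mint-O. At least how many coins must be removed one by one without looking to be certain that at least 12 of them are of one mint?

The 11 mints are the holes; the coins drawn are the pigeons.
To avoid 12 of any one mint, the worst case takes at most 11 of each mint.
That gives 11 + 11 + 11 + 11 + 11 + 11 + 11 + 11 + 11 + 11 + 11 = 121 coins with no mint reaching 12.
The next coin forces some mint to 12, so 121 + 1 = 122.

122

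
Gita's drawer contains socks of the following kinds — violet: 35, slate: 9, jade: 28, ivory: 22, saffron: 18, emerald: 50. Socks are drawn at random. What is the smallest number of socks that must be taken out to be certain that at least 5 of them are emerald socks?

In the worst case for collecting emerald socks, every non-emerald sock comes out first.
There are 35 + 9 + 28 + 22 + 18 = 112 non-emerald socks altogether.
After those, each further sock must be emerald, so 112 + 5 = 117 draws guarantee 5 emerald socks.

117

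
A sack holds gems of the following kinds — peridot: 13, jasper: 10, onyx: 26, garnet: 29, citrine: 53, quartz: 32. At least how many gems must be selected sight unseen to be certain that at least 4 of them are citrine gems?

In the worst case for collecting citrine gems, every non-citrine gem comes out first.
There are 13 + 10 + 26 + 29 + 32 = 110 non-citrine gems altogether.
After those, each further gem must be citrine, so 110 + 4 = 114 draws guarantee 4 citrine gems.

114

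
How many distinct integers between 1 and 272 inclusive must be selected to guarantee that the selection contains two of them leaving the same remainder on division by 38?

39

Pigeonhole: the 38 residue classes mod 38 are the pigeonholes.
With 38 integers one could put 1 in each residue class and have no class reach 2.
The 39th integer pushes some class to 2, so 38·1 + 1 = 39.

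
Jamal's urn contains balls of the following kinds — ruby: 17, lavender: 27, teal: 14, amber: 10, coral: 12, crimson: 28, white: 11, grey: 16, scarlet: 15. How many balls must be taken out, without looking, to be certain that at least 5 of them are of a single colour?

An adversary could hand out at most 4 balls per colour: 4 + 4 + 4 + 4 + 4 + 4 + 4 + 4 + 4 = 36 balls and still no colour has 5.
One more ball lands in a colour already at 4, so 37 draws are enough and 36 are not.

37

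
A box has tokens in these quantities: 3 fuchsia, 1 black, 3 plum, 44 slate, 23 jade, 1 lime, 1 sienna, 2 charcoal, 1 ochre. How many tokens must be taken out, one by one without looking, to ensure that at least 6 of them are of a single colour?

Pigeonhole: put each drawn token into a box by colour. The largest draw with every box below 6 takes min(count, 5) from each colour; colours with fewer than 5 contribute all they have.
Σ min(cᵢ, 5) = 3 + 1 + 3 + 5 + 5 + 1 + 1 + 2 + 1 = 22.
Draw number 22 + 1 = 23 must push one box to 6.

23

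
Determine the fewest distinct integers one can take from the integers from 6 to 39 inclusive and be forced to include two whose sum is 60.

Group the elements by complementary pair {x, 60−x}: {21,39}, {22,38}, {23,37}, …, giving 9 two-element pairs, the single value 30 (it cannot pair with itself since the integers are distinct), and 15 integers whose partner 60−x falls outside [6,39].
By pigeonhole, treating each of those 25 groups as a pigeonhole, one can pick one integer per group — 25 integers — with no two summing to 60.
The 26th integer lands in an occupied pair, forcing a sum of 60.

26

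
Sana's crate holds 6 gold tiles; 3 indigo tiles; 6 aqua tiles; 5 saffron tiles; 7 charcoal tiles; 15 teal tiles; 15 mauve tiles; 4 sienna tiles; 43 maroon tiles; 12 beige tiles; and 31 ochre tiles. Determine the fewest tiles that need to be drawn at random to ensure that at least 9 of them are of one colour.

An adversary could hand out at most 8 tiles per colour (6 colours run out sooner): 6 + 3 + 6 + 5 + 7 + 8 + 8 + 4 + 8 + 8 + 8 = 71 tiles and still no colour has 9.
By pigeonhole, one more tile lands in a colour already at 8, so 72 draws are enough and 71 are not.

72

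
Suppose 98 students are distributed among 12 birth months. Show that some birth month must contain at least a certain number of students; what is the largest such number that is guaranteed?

9

The 12 birth months are the holes and the 98 students are the pigeons.
If every birth month held at most 8 students, the total would be at most 12 × 8 = 96, which is less than 98.
So some birth month holds at least ⌈98/12⌉ = 9 students.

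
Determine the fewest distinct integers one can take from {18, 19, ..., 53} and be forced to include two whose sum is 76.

22

A set avoiding the sum 76 can contain at most one of each pair {x, 76−x}, plus the 6 elements whose complement lies outside the range or equal to its own complement.
The integers 18, …, 38 (21 of them) are such a set: any two sum to at least 18+19 = 37 and at most 37+38 = 75 < 76.
Any 22nd integer completes one of the 15 pairs, so 22 choices force a sum of 76.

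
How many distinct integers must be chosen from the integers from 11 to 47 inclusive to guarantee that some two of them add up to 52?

23

Two chosen integers sum to 52 exactly when both halves of some pair {x, 52−x} with 11 ≤ x ≤ 52−x ≤ 41 are chosen — 15 such pairs.
The remaining 7 elements (those with no distinct partner in range) can never complete a 52-sum, so the worst case takes all of them and one from each pair: 7 + 15 = 22.
By the pigeonhole principle, the 23rd integer has to be the second member of some pair, so 22 + 1 = 23.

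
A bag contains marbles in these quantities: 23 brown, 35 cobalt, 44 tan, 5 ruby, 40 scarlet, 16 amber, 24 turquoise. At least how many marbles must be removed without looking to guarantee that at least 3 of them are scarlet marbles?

150

In the worst case for collecting scarlet marbles, every non-scarlet marble comes out first.
There are 23 + 35 + 44 + 5 + 16 + 24 = 147 non-scarlet marbles altogether.
After those, each further marble must be scarlet, so 147 + 3 = 150 draws guarantee 3 scarlet marbles.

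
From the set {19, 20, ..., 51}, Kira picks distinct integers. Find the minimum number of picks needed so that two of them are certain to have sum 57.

Two chosen integers sum to 57 exactly when both halves of some pair {x, 57−x} with 19 ≤ x ≤ 57−x ≤ 38 are chosen — 10 such pairs.
The remaining 13 elements (those with no distinct partner in range) can never complete a 57-sum, so the worst case takes all of them and one from each pair: 13 + 10 = 23.
Pigeonhole: the 24th integer has to be the second member of some pair, so 23 + 1 = 24.

24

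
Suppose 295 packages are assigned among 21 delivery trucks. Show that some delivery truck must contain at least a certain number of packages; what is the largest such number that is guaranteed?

Pigeonhole: the 21 delivery trucks are the holes and the 295 packages are the pigeons.
If every delivery truck held at most 14 packages, the total would be at most 21 × 14 = 294, which is less than 295.
So some delivery truck holds at least ⌈295/21⌉ = 15 packages.

15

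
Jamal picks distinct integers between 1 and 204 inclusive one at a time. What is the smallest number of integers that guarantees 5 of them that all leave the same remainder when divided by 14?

Pigeonhole: the 14 residue classes mod 14 are the pigeonholes.
With 56 integers one could put 4 in each residue class and have no class reach 5.
The 57th integer pushes some class to 5, so 14·4 + 1 = 57.

57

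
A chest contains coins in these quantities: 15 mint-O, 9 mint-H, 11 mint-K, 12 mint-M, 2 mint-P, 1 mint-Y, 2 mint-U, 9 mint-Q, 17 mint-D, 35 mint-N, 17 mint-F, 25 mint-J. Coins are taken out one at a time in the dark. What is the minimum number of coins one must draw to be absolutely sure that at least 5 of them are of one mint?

An adversary could hand out at most 4 coins per mint (mint-P, mint-Y, mint-U run out sooner): 4 + 4 + 4 + 4 + 2 + 1 + 2 + 4 + 4 + 4 + 4 + 4 = 41 coins and still no mint has 5.
One more coin lands in a mint already at 4, so 42 draws are enough and 41 are not.

42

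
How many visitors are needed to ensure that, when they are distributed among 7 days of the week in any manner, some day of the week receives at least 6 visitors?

36

With 35 visitors one could put exactly 5 in each of the 7 days of the week, and no day of the week would reach 6.
Pigeonhole: one more visitor must land in a day of the week that already has 5, giving it 6.
So 7 × 5 + 1 = 36 visitors are required.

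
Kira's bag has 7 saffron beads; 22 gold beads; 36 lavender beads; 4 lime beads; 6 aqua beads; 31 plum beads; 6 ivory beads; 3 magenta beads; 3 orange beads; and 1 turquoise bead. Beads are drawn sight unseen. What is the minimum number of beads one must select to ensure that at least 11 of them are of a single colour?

61

By pigeonhole, the 10 colours are the holes; the beads drawn are the pigeons.
To avoid 11 of any one colour, the worst case takes at most 10 of each colour, or every bead of a colour that has fewer than 10.
That gives 7 + 10 + 10 + 4 + 6 + 10 + 6 + 3 + 3 + 1 = 60 beads with no colour reaching 11.
The next bead forces some colour to 11, so 60 + 1 = 61.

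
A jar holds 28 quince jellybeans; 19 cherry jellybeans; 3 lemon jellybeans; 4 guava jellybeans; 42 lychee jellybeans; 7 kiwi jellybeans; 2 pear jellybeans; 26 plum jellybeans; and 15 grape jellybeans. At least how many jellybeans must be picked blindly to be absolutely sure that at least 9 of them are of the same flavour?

57

Pigeonhole: put each drawn jellybean into a box by flavour. The largest draw with every box below 9 takes min(count, 8) from each flavour; flavours with fewer than 8 contribute all they have.
Σ min(cᵢ, 8) = 8 + 8 + 3 + 4 + 8 + 7 + 2 + 8 + 8 = 56.
Draw number 56 + 1 = 57 must push one box to 9.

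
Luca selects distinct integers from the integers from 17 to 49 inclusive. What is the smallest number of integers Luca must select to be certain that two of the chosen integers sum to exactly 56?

23

A set avoiding the sum 56 can contain at most one of each pair {x, 56−x}, plus the 11 elements whose complement lies outside the range or equal to its own complement.
The integers 28, …, 49 (22 of them) are such a set: any two sum to at least 28+29 = 57 > 56.
Any 23rd integer completes one of the 11 pairs, so 23 choices force a sum of 56.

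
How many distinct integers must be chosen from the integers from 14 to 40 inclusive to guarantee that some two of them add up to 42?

A set avoiding the sum 42 can contain at most one of each pair {x, 42−x}, plus the 13 elements whose complement lies outside the range or equal to its own complement.
The integers 21, …, 40 (20 of them) are such a set: any two sum to at least 21+22 = 43 > 42.
Any 21st integer completes one of the 7 pairs, so 21 choices force a sum of 42.

21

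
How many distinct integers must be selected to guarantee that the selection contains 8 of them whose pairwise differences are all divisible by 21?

Integers whose pairwise differences are multiples of 21 are exactly those sharing a remainder mod 21. Pigeonhole: the 21 residue classes mod 21 are the pigeonholes.
With 147 integers one could put 7 in each residue class and have no class reach 8.
The 148th integer pushes some class to 8, so 21·7 + 1 = 148.

148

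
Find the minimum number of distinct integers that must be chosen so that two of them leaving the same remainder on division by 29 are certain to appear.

Pigeonhole: the 29 residue classes mod 29 are the pigeonholes.
With 29 integers one could put 1 in each residue class and have no class reach 2.
The 30th integer pushes some class to 2, so 29·1 + 1 = 30.

30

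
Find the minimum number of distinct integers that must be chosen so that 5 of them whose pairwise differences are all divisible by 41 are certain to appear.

165

Integers whose pairwise differences are multiples of 41 are exactly those sharing a remainder mod 41. The 41 residue classes mod 41 are the pigeonholes.
With 164 integers one could put 4 in each residue class and have no class reach 5.
The 165th integer pushes some class to 5, so 41·4 + 1 = 165.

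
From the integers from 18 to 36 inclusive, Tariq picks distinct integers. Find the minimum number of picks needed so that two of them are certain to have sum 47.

14

Two chosen integers sum to 47 exactly when both halves of some pair {x, 47−x} with 18 ≤ x ≤ 47−x ≤ 29 are chosen — 6 such pairs.
The remaining 7 elements (those with no distinct partner in range) can never complete a 47-sum, so the worst case takes all of them and one from each pair: 7 + 6 = 13.
Pigeonhole: the 14th integer has to be the second member of some pair, so 13 + 1 = 14.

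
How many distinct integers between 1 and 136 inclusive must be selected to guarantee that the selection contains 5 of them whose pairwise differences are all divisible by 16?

65

Integers whose pairwise differences are multiples of 16 are exactly those sharing a remainder mod 16. The 16 residue classes mod 16 are the pigeonholes.
With 64 integers one could put 4 in each residue class and have no class reach 5.
The 65th integer pushes some class to 5, so 16·4 + 1 = 65.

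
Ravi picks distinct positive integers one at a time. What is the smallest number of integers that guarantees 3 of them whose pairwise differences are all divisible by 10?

Integers whose pairwise differences are multiples of 10 are exactly those sharing a remainder mod 10. The 10 residue classes mod 10 are the pigeonholes.
With 20 integers one could put 2 in each residue class and have no class reach 3.
The 21st integer pushes some class to 3, so 10·2 + 1 = 21.

21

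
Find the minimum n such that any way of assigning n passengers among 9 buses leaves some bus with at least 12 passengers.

With 99 passengers one could put exactly 11 in each of the 9 buses, and no bus would reach 12.
By the pigeonhole principle, one more passenger must land in a bus that already has 11, giving it 12.
So 9 × 11 + 1 = 100 passengers are required.

100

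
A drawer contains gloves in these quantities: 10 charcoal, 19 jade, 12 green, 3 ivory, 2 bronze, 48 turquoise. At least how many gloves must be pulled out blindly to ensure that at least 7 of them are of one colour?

The 6 colours are the holes; the gloves drawn are the pigeons.
To avoid 7 of any one colour, the worst case takes at most 6 of each colour, or every glove of a colour that has fewer than 6.
That gives 6 + 6 + 6 + 3 + 2 + 6 = 29 gloves with no colour reaching 7.
The next glove forces some colour to 7, so 29 + 1 = 30.

30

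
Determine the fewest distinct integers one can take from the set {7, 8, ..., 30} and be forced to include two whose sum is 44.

17

Group the elements by complementary pair {x, 44−x}: {14,30}, {15,29}, {16,28}, …, giving 8 two-element pairs, the single value 22 (it cannot pair with itself since the integers are distinct), and 7 integers whose partner 44−x falls outside [7,30].
By the pigeonhole principle, treating each of those 16 groups as a pigeonhole, one can pick one integer per group — 16 integers — with no two summing to 44.
The 17th integer lands in an occupied pair, forcing a sum of 44.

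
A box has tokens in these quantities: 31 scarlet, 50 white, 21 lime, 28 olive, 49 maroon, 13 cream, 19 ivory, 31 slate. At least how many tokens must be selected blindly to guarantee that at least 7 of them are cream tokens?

In the worst case for collecting cream tokens, every non-cream token comes out first.
There are 31 + 50 + 21 + 28 + 49 + 19 + 31 = 229 non-cream tokens altogether.
After those, each further token must be cream, so 229 + 7 = 236 draws guarantee 7 cream tokens.

236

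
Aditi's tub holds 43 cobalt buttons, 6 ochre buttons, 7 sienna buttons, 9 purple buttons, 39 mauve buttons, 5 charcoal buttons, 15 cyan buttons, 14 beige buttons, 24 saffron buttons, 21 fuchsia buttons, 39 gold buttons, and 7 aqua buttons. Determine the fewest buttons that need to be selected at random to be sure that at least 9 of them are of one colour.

90

An adversary could hand out at most 8 buttons per colour (4 colours run out sooner): 8 + 6 + 7 + 8 + 8 + 5 + 8 + 8 + 8 + 8 + 8 + 7 = 89 buttons and still no colour has 9.
Pigeonhole: one more button lands in a colour already at 8, so 90 draws are enough and 89 are not.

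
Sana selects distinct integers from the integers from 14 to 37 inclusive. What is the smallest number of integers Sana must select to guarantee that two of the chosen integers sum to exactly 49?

Group the elements by complementary pair {x, 49−x}: {14,35}, {15,34}, {16,33}, …, giving 11 two-element pairs and 2 integers whose partner 49−x falls outside [14,37].
Treating each of those 13 groups as a pigeonhole, one can pick one integer per group — 13 integers — with no two summing to 49.
The 14th integer lands in an occupied pair, forcing a sum of 49.

14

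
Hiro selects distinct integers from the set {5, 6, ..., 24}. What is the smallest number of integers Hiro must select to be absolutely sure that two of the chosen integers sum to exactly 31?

A set avoiding the sum 31 can contain at most one of each pair {x, 31−x}, plus the 2 elements whose complement lies outside the range.
The integers 5, …, 15 (11 of them) are such a set: any two sum to at least 5+6 = 11 and at most 14+15 = 29 < 31.
Any 12th integer completes one of the 9 pairs, so 12 choices force a sum of 31.

12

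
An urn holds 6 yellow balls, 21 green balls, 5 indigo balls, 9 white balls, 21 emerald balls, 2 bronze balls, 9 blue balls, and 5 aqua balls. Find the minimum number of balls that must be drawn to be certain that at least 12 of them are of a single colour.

59

The 8 colours are the holes; the balls drawn are the pigeons.
To avoid 12 of any one colour, the worst case takes at most 11 of each colour, or every ball of a colour that has fewer than 11.
That gives 6 + 11 + 5 + 9 + 11 + 2 + 9 + 5 = 58 balls with no colour reaching 12.
The next ball forces some colour to 12, so 58 + 1 = 59.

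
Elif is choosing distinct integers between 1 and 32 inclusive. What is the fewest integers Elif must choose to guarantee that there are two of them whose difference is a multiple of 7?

Integers whose pairwise differences are multiples of 7 are exactly those sharing a remainder mod 7. By the pigeonhole principle, the 7 residue classes mod 7 are the pigeonholes.
With 7 integers one could put 1 in each residue class and have no class reach 2.
The 8th integer pushes some class to 2, so 7·1 + 1 = 8.

8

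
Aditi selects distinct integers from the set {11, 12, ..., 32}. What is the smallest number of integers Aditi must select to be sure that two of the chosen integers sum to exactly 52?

Two chosen integers sum to 52 exactly when both halves of some pair {x, 52−x} with 20 ≤ x ≤ 52−x ≤ 32 are chosen — 6 such pairs.
The remaining 10 elements (those with no distinct partner in range) can never complete a 52-sum, so the worst case takes all of them and one from each pair: 10 + 6 = 16.
By the pigeonhole principle, the 17th integer has to be the second member of some pair, so 16 + 1 = 17.

17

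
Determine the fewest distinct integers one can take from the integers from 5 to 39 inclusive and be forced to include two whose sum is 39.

A set avoiding the sum 39 can contain at most one of each pair {x, 39−x}, plus the 5 elements whose complement lies outside the range.
The integers 20, …, 39 (20 of them) are such a set: any two sum to at least 20+21 = 41 > 39.
By the pigeonhole principle, any 21st integer completes one of the 15 pairs, so 21 choices force a sum of 39.

21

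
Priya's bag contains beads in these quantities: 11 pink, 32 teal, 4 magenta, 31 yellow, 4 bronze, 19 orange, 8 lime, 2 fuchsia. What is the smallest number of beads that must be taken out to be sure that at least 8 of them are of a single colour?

An adversary could hand out at most 7 beads per colour (magenta, bronze, fuchsia run out sooner): 7 + 7 + 4 + 7 + 4 + 7 + 7 + 2 = 45 beads and still no colour has 8.
By pigeonhole, one more bead lands in a colour already at 7, so 46 draws are enough and 45 are not.

46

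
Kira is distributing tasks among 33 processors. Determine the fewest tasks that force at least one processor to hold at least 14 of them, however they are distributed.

430

With 429 tasks one could put exactly 13 in each of the 33 processors, and no processor would reach 14.
Pigeonhole: one more task must land in a processor that already has 13, giving it 14.
So 33 × 13 + 1 = 430 tasks are required.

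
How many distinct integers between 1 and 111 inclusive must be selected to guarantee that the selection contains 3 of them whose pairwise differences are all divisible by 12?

Integers whose pairwise differences are multiples of 12 are exactly those sharing a remainder mod 12. By pigeonhole, the 12 residue classes mod 12 are the pigeonholes.
With 24 integers one could put 2 in each residue class and have no class reach 3.
The 25th integer pushes some class to 3, so 12·2 + 1 = 25.

25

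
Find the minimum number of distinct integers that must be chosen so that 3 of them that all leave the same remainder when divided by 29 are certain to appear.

59

The 29 residue classes mod 29 are the pigeonholes.
With 58 integers one could put 2 in each residue class and have no class reach 3.
The 59th integer pushes some class to 3, so 29·2 + 1 = 59.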